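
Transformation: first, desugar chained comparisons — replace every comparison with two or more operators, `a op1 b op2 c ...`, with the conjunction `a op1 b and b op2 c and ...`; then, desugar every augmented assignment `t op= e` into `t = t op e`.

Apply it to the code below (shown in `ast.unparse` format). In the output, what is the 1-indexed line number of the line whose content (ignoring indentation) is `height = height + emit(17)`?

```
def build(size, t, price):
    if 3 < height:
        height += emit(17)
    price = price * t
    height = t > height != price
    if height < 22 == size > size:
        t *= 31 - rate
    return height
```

Transformed code:
def build(size, t, price):
    if 3 < height:
        height = height + emit(17)
    price = price * t
    height = t > height and height != price
    if height < 22 and 22 == size and (size > size):
        t = t * (31 - rate)
    return height

3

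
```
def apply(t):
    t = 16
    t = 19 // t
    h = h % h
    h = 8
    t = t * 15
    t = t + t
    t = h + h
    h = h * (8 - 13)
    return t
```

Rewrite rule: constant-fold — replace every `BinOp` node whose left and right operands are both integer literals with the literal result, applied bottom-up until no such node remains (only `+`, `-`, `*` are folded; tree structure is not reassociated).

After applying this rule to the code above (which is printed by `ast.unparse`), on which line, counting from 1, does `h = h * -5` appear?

Transformed code:
def apply(t):
    t = 16
    t = 19 // t
    h = h % h
    h = 8
    t = t * 15
    t = t + t
    t = h + h
    h = h * -5
    return t

9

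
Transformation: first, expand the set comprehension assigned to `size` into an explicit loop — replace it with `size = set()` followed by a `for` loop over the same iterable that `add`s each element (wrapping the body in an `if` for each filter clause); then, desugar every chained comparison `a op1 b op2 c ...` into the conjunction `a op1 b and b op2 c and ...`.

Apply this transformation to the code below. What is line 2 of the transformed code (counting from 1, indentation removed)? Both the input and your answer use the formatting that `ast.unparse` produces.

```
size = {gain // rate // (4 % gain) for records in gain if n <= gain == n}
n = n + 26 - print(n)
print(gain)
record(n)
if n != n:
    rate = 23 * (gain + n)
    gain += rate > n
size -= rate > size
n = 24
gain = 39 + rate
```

Transformed code:
size = set()
for records in gain:
    if n <= gain and gain == n:
        size.add(gain // rate // (4 % gain))
n = n + 26 - print(n)
print(gain)
record(n)
if n != n:
    rate = 23 * (gain + n)
    gain += rate > n
size -= rate > size
n = 24
gain = 39 + rate

for records in gain:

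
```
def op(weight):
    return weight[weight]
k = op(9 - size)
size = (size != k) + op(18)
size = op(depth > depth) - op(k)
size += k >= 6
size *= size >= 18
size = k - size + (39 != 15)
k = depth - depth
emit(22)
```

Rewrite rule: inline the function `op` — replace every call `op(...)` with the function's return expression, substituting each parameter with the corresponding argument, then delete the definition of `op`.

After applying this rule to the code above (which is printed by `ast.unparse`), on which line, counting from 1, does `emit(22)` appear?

Transformed code:
k = (9 - size)[9 - size]
size = (size != k) + 18[18]
size = (depth > depth)[depth > depth] - k[k]
size += k >= 6
size *= size >= 18
size = k - size + (39 != 15)
k = depth - depth
emit(22)

8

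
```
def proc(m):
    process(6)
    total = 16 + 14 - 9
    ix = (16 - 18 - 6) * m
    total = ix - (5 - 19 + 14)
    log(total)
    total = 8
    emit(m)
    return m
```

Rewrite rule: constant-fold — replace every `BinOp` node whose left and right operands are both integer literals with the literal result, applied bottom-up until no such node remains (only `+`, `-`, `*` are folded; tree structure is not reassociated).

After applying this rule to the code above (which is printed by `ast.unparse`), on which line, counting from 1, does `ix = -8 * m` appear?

4

Transformed code:
def proc(m):
    process(6)
    total = 21
    ix = -8 * m
    total = ix - 0
    log(total)
    total = 8
    emit(m)
    return m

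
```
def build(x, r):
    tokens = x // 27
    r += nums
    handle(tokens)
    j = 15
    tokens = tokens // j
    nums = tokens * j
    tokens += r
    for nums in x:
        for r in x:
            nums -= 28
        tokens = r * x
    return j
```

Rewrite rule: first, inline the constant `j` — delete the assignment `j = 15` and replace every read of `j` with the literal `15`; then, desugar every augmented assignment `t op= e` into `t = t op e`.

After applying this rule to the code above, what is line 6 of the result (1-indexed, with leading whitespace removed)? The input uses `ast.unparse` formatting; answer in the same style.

Transformed code:
def build(x, r):
    tokens = x // 27
    r = r + nums
    handle(tokens)
    tokens = tokens // 15
    nums = tokens * 15
    tokens = tokens + r
    for nums in x:
        for r in x:
            nums = nums - 28
        tokens = r * x
    return 15

nums = tokens * 15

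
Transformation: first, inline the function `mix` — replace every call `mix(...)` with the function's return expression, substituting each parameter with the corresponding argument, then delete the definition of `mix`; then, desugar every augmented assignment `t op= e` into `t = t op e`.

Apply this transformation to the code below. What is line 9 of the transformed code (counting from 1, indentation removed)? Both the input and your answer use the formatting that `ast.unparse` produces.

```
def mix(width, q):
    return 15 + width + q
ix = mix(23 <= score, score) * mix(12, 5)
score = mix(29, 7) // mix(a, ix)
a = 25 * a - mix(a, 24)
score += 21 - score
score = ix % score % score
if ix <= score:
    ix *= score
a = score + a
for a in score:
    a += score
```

Transformed code:
ix = (15 + (23 <= score) + score) * (15 + 12 + 5)
score = (15 + 29 + 7) // (15 + a + ix)
a = 25 * a - (15 + a + 24)
score = score + (21 - score)
score = ix % score % score
if ix <= score:
    ix = ix * score
a = score + a
for a in score:
    a = a + score

for a in score:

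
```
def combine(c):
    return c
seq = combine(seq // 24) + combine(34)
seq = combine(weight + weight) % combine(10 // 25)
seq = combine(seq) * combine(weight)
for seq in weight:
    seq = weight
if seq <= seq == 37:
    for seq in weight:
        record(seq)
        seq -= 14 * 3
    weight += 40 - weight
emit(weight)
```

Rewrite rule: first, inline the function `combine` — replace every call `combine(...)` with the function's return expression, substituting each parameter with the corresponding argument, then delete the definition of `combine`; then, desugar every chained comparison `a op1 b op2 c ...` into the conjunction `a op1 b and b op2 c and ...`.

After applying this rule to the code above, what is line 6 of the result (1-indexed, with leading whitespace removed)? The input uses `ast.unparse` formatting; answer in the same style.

if seq <= seq and seq == 37:

Transformed code:
seq = seq // 24 + 34
seq = (weight + weight) % (10 // 25)
seq = seq * weight
for seq in weight:
    seq = weight
if seq <= seq and seq == 37:
    for seq in weight:
        record(seq)
        seq -= 14 * 3
    weight += 40 - weight
emit(weight)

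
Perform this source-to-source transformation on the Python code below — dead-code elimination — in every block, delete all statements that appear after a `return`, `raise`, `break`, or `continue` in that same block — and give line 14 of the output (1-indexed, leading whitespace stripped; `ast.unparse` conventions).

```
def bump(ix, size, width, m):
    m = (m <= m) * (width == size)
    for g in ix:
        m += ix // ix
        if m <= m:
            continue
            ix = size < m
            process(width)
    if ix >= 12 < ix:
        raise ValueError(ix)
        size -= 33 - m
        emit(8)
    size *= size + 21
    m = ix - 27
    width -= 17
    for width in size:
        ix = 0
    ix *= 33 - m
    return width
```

ix *= 33 - m

Transformed code:
def bump(ix, size, width, m):
    m = (m <= m) * (width == size)
    for g in ix:
        m += ix // ix
        if m <= m:
            continue
    if ix >= 12 < ix:
        raise ValueError(ix)
    size *= size + 21
    m = ix - 27
    width -= 17
    for width in size:
        ix = 0
    ix *= 33 - m
    return width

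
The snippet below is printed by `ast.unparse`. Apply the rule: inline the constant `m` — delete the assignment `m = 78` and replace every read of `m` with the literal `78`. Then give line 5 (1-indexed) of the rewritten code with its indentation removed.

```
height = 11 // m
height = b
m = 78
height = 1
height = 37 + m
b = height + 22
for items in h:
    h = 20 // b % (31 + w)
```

Transformed code:
height = 11 // 78
height = b
height = 1
height = 37 + 78
b = height + 22
for items in h:
    h = 20 // b % (31 + w)

b = height + 22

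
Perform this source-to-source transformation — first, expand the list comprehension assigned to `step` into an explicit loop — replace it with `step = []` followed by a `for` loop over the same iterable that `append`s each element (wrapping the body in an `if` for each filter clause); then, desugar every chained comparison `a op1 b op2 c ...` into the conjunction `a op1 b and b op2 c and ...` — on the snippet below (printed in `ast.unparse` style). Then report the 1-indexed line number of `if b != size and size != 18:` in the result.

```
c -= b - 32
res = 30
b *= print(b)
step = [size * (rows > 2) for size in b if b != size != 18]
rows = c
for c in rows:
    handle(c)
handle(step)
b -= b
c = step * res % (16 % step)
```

6

Transformed code:
c -= b - 32
res = 30
b *= print(b)
step = []
for size in b:
    if b != size and size != 18:
        step.append(size * (rows > 2))
rows = c
for c in rows:
    handle(c)
handle(step)
b -= b
c = step * res % (16 % step)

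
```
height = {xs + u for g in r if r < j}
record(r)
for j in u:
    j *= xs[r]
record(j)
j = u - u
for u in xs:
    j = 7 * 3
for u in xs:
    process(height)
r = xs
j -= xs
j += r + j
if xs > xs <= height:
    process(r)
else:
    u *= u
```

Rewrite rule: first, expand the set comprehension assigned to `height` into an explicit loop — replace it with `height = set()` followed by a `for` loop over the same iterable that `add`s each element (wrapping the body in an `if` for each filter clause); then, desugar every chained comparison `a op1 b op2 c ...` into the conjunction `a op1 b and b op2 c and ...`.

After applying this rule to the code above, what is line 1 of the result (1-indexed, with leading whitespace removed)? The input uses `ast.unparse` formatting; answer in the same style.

height = set()

Transformed code:
height = set()
for g in r:
    if r < j:
        height.add(xs + u)
record(r)
for j in u:
    j *= xs[r]
record(j)
j = u - u
for u in xs:
    j = 7 * 3
for u in xs:
    process(height)
r = xs
j -= xs
j += r + j
if xs > xs and xs <= height:
    process(r)
else:
    u *= u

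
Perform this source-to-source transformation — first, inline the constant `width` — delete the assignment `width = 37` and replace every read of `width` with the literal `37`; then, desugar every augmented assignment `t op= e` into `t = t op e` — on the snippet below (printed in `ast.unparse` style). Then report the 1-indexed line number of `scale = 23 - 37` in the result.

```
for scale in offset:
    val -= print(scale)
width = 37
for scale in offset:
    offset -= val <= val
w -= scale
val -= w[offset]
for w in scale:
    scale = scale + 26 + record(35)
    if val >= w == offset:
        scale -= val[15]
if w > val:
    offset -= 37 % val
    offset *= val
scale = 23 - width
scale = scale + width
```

14

Transformed code:
for scale in offset:
    val = val - print(scale)
for scale in offset:
    offset = offset - (val <= val)
w = w - scale
val = val - w[offset]
for w in scale:
    scale = scale + 26 + record(35)
    if val >= w == offset:
        scale = scale - val[15]
if w > val:
    offset = offset - 37 % val
    offset = offset * val
scale = 23 - 37
scale = scale + 37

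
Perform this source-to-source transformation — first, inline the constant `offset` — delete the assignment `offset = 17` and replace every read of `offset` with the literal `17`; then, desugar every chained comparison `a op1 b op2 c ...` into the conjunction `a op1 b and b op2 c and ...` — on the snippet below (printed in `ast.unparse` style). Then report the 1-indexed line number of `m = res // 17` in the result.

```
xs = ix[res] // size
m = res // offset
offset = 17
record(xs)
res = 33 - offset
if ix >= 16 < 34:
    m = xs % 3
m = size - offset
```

Transformed code:
xs = ix[res] // size
m = res // 17
record(xs)
res = 33 - 17
if ix >= 16 and 16 < 34:
    m = xs % 3
m = size - 17

2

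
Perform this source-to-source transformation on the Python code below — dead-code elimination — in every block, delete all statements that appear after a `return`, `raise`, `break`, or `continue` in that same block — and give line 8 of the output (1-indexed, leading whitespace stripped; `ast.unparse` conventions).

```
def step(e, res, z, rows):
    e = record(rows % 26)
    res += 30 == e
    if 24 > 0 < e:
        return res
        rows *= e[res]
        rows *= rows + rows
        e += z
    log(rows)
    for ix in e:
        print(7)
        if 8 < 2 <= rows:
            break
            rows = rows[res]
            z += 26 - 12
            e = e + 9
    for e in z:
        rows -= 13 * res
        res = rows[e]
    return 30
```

print(7)

Transformed code:
def step(e, res, z, rows):
    e = record(rows % 26)
    res += 30 == e
    if 24 > 0 < e:
        return res
    log(rows)
    for ix in e:
        print(7)
        if 8 < 2 <= rows:
            break
    for e in z:
        rows -= 13 * res
        res = rows[e]
    return 30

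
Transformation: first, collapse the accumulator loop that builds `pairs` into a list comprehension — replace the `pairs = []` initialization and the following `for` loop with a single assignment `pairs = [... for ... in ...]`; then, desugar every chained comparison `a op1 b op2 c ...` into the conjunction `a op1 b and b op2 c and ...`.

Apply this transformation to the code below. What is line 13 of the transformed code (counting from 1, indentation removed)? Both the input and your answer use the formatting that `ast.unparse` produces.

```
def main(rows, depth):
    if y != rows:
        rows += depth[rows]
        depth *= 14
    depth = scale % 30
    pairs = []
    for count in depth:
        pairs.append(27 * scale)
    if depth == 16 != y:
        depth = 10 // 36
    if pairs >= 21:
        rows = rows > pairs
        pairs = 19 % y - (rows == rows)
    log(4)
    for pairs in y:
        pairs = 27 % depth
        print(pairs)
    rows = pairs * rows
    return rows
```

Transformed code:
def main(rows, depth):
    if y != rows:
        rows += depth[rows]
        depth *= 14
    depth = scale % 30
    pairs = [27 * scale for count in depth]
    if depth == 16 and 16 != y:
        depth = 10 // 36
    if pairs >= 21:
        rows = rows > pairs
        pairs = 19 % y - (rows == rows)
    log(4)
    for pairs in y:
        pairs = 27 % depth
        print(pairs)
    rows = pairs * rows
    return rows

for pairs in y:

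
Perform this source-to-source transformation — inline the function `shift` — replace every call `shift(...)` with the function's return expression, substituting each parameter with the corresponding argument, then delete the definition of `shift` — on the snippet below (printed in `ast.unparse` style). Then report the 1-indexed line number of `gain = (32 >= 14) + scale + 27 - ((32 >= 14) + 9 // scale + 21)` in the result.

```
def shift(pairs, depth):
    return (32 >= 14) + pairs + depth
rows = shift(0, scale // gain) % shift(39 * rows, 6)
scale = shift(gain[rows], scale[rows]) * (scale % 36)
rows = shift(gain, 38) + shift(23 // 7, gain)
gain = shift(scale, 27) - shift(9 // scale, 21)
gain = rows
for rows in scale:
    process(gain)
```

Transformed code:
rows = ((32 >= 14) + 0 + scale // gain) % ((32 >= 14) + 39 * rows + 6)
scale = ((32 >= 14) + gain[rows] + scale[rows]) * (scale % 36)
rows = (32 >= 14) + gain + 38 + ((32 >= 14) + 23 // 7 + gain)
gain = (32 >= 14) + scale + 27 - ((32 >= 14) + 9 // scale + 21)
gain = rows
for rows in scale:
    process(gain)

4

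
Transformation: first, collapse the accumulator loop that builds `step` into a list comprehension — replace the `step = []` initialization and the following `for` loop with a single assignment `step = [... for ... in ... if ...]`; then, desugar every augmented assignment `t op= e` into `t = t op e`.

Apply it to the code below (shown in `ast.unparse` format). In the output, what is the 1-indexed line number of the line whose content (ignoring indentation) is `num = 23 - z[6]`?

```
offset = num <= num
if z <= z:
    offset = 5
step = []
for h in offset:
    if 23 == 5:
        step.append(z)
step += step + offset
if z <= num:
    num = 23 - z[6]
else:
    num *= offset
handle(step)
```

7

Transformed code:
offset = num <= num
if z <= z:
    offset = 5
step = [z for h in offset if 23 == 5]
step = step + (step + offset)
if z <= num:
    num = 23 - z[6]
else:
    num = num * offset
handle(step)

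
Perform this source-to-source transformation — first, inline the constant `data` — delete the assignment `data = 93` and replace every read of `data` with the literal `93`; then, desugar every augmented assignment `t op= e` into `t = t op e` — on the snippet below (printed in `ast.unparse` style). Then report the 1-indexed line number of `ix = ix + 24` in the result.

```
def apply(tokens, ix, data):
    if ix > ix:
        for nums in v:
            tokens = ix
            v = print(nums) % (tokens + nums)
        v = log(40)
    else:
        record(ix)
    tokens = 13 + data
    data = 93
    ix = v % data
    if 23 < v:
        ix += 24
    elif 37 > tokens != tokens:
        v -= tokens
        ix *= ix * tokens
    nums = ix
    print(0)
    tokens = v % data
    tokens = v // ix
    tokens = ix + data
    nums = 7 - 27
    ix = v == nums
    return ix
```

Transformed code:
def apply(tokens, ix, data):
    if ix > ix:
        for nums in v:
            tokens = ix
            v = print(nums) % (tokens + nums)
        v = log(40)
    else:
        record(ix)
    tokens = 13 + 93
    ix = v % 93
    if 23 < v:
        ix = ix + 24
    elif 37 > tokens != tokens:
        v = v - tokens
        ix = ix * (ix * tokens)
    nums = ix
    print(0)
    tokens = v % 93
    tokens = v // ix
    tokens = ix + 93
    nums = 7 - 27
    ix = v == nums
    return ix

12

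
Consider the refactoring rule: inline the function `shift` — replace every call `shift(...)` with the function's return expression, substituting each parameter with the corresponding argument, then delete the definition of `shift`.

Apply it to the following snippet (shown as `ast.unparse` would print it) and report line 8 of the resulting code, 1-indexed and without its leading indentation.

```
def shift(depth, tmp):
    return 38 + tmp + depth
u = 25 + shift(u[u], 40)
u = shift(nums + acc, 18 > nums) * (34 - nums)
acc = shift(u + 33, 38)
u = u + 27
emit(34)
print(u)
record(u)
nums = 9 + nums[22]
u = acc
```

nums = 9 + nums[22]

Transformed code:
u = 25 + (38 + 40 + u[u])
u = (38 + (18 > nums) + (nums + acc)) * (34 - nums)
acc = 38 + 38 + (u + 33)
u = u + 27
emit(34)
print(u)
record(u)
nums = 9 + nums[22]
u = acc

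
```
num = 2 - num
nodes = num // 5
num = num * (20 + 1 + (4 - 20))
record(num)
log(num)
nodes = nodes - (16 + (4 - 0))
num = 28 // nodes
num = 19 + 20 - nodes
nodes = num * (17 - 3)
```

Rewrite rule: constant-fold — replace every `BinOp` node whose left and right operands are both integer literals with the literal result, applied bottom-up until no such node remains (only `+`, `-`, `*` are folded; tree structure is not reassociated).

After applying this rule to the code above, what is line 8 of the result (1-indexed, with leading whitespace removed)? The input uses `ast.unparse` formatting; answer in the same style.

Transformed code:
num = 2 - num
nodes = num // 5
num = num * 5
record(num)
log(num)
nodes = nodes - 20
num = 28 // nodes
num = 39 - nodes
nodes = num * 14

num = 39 - nodes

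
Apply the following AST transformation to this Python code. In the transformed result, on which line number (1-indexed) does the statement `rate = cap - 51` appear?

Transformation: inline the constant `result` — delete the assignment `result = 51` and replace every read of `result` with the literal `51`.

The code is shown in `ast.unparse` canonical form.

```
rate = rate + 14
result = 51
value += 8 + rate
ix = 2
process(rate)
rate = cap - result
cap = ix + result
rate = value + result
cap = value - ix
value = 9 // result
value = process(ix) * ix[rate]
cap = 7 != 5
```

5

Transformed code:
rate = rate + 14
value += 8 + rate
ix = 2
process(rate)
rate = cap - 51
cap = ix + 51
rate = value + 51
cap = value - ix
value = 9 // 51
value = process(ix) * ix[rate]
cap = 7 != 5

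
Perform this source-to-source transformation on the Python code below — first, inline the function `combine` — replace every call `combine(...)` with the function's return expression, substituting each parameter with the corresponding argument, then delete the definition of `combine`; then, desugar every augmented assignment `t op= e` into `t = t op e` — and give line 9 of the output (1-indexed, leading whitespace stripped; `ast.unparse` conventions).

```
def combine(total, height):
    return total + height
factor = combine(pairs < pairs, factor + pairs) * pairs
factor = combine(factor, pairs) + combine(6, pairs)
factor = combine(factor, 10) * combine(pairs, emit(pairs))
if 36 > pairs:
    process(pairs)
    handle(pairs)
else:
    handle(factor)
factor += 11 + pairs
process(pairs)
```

Transformed code:
factor = ((pairs < pairs) + (factor + pairs)) * pairs
factor = factor + pairs + (6 + pairs)
factor = (factor + 10) * (pairs + emit(pairs))
if 36 > pairs:
    process(pairs)
    handle(pairs)
else:
    handle(factor)
factor = factor + (11 + pairs)
process(pairs)

factor = factor + (11 + pairs)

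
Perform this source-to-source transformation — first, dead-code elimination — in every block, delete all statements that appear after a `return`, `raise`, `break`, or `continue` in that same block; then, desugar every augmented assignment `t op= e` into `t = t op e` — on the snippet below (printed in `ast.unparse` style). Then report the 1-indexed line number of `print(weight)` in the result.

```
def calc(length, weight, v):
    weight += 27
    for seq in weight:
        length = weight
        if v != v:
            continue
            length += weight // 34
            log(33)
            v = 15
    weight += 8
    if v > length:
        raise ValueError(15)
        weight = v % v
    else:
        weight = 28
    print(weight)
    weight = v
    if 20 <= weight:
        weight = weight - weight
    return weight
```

12

Transformed code:
def calc(length, weight, v):
    weight = weight + 27
    for seq in weight:
        length = weight
        if v != v:
            continue
    weight = weight + 8
    if v > length:
        raise ValueError(15)
    else:
        weight = 28
    print(weight)
    weight = v
    if 20 <= weight:
        weight = weight - weight
    return weight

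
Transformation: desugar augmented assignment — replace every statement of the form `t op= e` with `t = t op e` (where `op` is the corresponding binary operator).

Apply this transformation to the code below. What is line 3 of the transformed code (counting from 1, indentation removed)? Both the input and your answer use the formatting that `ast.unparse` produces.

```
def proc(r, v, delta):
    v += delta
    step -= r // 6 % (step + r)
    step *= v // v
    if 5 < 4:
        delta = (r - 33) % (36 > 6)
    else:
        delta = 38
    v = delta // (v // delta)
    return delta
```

step = step - r // 6 % (step + r)

Transformed code:
def proc(r, v, delta):
    v = v + delta
    step = step - r // 6 % (step + r)
    step = step * (v // v)
    if 5 < 4:
        delta = (r - 33) % (36 > 6)
    else:
        delta = 38
    v = delta // (v // delta)
    return delta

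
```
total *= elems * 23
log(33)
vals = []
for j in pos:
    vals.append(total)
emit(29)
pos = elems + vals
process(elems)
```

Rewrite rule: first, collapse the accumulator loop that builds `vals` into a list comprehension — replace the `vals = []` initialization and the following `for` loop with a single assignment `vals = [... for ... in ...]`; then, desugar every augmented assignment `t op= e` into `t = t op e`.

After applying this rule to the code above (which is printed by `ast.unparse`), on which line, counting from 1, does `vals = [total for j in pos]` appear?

3

Transformed code:
total = total * (elems * 23)
log(33)
vals = [total for j in pos]
emit(29)
pos = elems + vals
process(elems)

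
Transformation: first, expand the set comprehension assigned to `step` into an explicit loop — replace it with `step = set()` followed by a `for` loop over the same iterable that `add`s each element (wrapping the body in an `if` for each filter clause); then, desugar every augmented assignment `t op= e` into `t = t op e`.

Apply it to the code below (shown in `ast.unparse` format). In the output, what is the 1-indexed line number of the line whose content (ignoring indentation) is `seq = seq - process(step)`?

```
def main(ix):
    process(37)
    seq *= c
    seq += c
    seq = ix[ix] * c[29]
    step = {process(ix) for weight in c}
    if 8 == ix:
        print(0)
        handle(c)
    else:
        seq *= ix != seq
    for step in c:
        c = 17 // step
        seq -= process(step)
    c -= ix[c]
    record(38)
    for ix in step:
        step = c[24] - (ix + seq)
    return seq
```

Transformed code:
def main(ix):
    process(37)
    seq = seq * c
    seq = seq + c
    seq = ix[ix] * c[29]
    step = set()
    for weight in c:
        step.add(process(ix))
    if 8 == ix:
        print(0)
        handle(c)
    else:
        seq = seq * (ix != seq)
    for step in c:
        c = 17 // step
        seq = seq - process(step)
    c = c - ix[c]
    record(38)
    for ix in step:
        step = c[24] - (ix + seq)
    return seq

16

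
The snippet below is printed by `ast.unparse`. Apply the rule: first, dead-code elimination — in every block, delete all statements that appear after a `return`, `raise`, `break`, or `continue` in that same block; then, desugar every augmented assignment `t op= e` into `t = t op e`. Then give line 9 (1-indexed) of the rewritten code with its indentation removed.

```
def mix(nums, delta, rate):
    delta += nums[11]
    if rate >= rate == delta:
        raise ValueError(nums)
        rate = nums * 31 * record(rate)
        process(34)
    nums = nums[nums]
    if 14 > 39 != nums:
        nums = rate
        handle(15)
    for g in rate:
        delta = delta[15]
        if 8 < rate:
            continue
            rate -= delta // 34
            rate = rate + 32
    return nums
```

Transformed code:
def mix(nums, delta, rate):
    delta = delta + nums[11]
    if rate >= rate == delta:
        raise ValueError(nums)
    nums = nums[nums]
    if 14 > 39 != nums:
        nums = rate
        handle(15)
    for g in rate:
        delta = delta[15]
        if 8 < rate:
            continue
    return nums

for g in rate:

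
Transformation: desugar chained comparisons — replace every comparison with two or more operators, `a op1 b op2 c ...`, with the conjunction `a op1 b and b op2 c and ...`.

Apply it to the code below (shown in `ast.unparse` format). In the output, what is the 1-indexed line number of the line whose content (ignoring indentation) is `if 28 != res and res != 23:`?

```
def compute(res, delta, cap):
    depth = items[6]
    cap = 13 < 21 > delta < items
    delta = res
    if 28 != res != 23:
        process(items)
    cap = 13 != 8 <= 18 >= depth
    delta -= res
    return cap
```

Transformed code:
def compute(res, delta, cap):
    depth = items[6]
    cap = 13 < 21 and 21 > delta and (delta < items)
    delta = res
    if 28 != res and res != 23:
        process(items)
    cap = 13 != 8 and 8 <= 18 and (18 >= depth)
    delta -= res
    return cap

5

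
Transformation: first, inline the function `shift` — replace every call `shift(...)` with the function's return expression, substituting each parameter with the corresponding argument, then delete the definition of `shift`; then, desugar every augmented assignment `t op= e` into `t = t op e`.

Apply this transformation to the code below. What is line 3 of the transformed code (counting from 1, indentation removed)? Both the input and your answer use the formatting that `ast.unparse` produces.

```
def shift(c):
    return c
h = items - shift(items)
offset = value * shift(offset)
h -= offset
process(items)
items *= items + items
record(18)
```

Transformed code:
h = items - items
offset = value * offset
h = h - offset
process(items)
items = items * (items + items)
record(18)

h = h - offset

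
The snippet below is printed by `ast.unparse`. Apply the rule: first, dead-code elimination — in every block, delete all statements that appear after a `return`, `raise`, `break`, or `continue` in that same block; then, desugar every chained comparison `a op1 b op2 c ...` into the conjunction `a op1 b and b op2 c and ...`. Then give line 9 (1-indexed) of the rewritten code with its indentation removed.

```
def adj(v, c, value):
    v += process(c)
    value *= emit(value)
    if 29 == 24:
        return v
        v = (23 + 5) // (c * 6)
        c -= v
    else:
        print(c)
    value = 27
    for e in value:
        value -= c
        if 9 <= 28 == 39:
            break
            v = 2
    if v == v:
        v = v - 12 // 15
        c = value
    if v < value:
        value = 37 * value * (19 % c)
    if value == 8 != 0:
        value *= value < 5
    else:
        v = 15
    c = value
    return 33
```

for e in value:

Transformed code:
def adj(v, c, value):
    v += process(c)
    value *= emit(value)
    if 29 == 24:
        return v
    else:
        print(c)
    value = 27
    for e in value:
        value -= c
        if 9 <= 28 and 28 == 39:
            break
    if v == v:
        v = v - 12 // 15
        c = value
    if v < value:
        value = 37 * value * (19 % c)
    if value == 8 and 8 != 0:
        value *= value < 5
    else:
        v = 15
    c = value
    return 33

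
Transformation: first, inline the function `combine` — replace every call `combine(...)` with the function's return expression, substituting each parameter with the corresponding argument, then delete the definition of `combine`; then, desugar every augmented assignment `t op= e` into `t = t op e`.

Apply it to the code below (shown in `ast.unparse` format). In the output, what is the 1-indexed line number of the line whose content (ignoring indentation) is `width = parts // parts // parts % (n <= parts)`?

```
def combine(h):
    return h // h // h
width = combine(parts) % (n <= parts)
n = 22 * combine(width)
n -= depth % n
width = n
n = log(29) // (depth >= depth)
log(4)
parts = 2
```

1

Transformed code:
width = parts // parts // parts % (n <= parts)
n = 22 * (width // width // width)
n = n - depth % n
width = n
n = log(29) // (depth >= depth)
log(4)
parts = 2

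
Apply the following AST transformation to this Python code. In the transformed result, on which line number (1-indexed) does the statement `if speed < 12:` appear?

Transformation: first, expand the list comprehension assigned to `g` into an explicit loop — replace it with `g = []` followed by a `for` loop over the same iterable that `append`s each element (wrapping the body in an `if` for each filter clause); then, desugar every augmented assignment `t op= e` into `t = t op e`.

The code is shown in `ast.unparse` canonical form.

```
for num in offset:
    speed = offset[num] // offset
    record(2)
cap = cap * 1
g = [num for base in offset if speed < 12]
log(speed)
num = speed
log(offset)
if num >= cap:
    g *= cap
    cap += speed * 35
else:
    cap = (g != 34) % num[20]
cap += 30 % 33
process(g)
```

7

Transformed code:
for num in offset:
    speed = offset[num] // offset
    record(2)
cap = cap * 1
g = []
for base in offset:
    if speed < 12:
        g.append(num)
log(speed)
num = speed
log(offset)
if num >= cap:
    g = g * cap
    cap = cap + speed * 35
else:
    cap = (g != 34) % num[20]
cap = cap + 30 % 33
process(g)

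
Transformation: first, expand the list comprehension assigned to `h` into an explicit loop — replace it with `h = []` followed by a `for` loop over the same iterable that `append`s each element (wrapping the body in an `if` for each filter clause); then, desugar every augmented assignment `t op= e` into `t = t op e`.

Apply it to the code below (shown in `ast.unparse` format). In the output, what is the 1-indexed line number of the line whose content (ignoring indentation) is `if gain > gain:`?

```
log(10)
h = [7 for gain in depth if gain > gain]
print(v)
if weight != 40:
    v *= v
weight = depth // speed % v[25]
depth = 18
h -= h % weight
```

4

Transformed code:
log(10)
h = []
for gain in depth:
    if gain > gain:
        h.append(7)
print(v)
if weight != 40:
    v = v * v
weight = depth // speed % v[25]
depth = 18
h = h - h % weight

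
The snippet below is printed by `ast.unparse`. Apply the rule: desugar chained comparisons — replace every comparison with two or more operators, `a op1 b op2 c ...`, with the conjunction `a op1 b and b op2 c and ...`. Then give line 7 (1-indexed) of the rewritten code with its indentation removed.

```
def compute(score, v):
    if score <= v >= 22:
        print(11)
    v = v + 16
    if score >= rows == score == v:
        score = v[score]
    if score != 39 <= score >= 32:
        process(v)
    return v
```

if score != 39 and 39 <= score and (score >= 32):

Transformed code:
def compute(score, v):
    if score <= v and v >= 22:
        print(11)
    v = v + 16
    if score >= rows and rows == score and (score == v):
        score = v[score]
    if score != 39 and 39 <= score and (score >= 32):
        process(v)
    return v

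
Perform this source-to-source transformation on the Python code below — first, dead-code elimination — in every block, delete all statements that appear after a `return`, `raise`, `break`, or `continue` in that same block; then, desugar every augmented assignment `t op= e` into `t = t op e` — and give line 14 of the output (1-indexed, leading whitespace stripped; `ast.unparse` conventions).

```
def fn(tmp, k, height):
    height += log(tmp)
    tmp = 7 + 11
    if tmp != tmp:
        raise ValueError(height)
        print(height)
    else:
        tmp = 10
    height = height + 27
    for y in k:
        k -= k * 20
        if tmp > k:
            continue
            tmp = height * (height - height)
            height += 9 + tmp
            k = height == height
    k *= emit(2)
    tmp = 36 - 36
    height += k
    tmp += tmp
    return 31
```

Transformed code:
def fn(tmp, k, height):
    height = height + log(tmp)
    tmp = 7 + 11
    if tmp != tmp:
        raise ValueError(height)
    else:
        tmp = 10
    height = height + 27
    for y in k:
        k = k - k * 20
        if tmp > k:
            continue
    k = k * emit(2)
    tmp = 36 - 36
    height = height + k
    tmp = tmp + tmp
    return 31

tmp = 36 - 36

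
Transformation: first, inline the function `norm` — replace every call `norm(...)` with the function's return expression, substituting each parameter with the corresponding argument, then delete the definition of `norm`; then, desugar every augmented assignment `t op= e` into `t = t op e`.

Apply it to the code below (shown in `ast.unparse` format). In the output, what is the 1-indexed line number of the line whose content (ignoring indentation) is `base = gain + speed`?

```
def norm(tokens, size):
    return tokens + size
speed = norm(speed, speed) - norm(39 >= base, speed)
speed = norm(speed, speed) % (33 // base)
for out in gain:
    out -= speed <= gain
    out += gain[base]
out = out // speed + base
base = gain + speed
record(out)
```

7

Transformed code:
speed = speed + speed - ((39 >= base) + speed)
speed = (speed + speed) % (33 // base)
for out in gain:
    out = out - (speed <= gain)
    out = out + gain[base]
out = out // speed + base
base = gain + speed
record(out)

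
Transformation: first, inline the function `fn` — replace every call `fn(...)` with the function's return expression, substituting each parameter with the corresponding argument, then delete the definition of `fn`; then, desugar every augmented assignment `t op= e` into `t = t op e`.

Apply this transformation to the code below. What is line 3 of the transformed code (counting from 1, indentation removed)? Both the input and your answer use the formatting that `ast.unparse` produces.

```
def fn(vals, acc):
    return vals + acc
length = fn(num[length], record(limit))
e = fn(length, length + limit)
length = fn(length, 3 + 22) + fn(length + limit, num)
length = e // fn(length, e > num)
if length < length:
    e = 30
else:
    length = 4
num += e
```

Transformed code:
length = num[length] + record(limit)
e = length + (length + limit)
length = length + (3 + 22) + (length + limit + num)
length = e // (length + (e > num))
if length < length:
    e = 30
else:
    length = 4
num = num + e

length = length + (3 + 22) + (length + limit + num)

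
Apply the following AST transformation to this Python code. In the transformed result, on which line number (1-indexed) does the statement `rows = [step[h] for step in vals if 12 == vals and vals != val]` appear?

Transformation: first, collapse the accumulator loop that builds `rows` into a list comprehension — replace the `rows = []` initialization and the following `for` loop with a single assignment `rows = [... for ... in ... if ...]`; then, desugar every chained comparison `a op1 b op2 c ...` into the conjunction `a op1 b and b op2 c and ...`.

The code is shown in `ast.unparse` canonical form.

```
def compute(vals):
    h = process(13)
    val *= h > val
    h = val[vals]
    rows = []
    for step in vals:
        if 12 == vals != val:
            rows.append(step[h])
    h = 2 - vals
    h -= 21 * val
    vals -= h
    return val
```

Transformed code:
def compute(vals):
    h = process(13)
    val *= h > val
    h = val[vals]
    rows = [step[h] for step in vals if 12 == vals and vals != val]
    h = 2 - vals
    h -= 21 * val
    vals -= h
    return val

5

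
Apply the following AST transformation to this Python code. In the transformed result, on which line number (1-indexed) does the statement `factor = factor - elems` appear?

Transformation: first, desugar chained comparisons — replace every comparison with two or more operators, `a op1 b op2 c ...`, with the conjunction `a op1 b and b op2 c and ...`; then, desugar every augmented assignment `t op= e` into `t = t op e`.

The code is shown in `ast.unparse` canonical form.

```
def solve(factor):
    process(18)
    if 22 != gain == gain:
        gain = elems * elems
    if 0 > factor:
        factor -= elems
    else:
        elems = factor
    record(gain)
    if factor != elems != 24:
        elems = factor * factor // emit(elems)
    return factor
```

6

Transformed code:
def solve(factor):
    process(18)
    if 22 != gain and gain == gain:
        gain = elems * elems
    if 0 > factor:
        factor = factor - elems
    else:
        elems = factor
    record(gain)
    if factor != elems and elems != 24:
        elems = factor * factor // emit(elems)
    return factor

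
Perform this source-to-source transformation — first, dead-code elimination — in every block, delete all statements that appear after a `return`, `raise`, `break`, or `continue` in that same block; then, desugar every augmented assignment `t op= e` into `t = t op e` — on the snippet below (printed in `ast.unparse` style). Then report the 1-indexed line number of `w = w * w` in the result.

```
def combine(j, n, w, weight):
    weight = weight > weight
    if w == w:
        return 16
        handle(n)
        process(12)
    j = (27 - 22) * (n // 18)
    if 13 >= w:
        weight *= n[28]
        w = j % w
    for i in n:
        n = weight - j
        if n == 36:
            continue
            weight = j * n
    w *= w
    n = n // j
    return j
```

Transformed code:
def combine(j, n, w, weight):
    weight = weight > weight
    if w == w:
        return 16
    j = (27 - 22) * (n // 18)
    if 13 >= w:
        weight = weight * n[28]
        w = j % w
    for i in n:
        n = weight - j
        if n == 36:
            continue
    w = w * w
    n = n // j
    return j

13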